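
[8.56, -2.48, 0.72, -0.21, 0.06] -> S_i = 8.56*(-0.29)^i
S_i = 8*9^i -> [8, 72, 648, 5832, 52488]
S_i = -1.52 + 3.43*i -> [-1.52, 1.91, 5.34, 8.77, 12.2]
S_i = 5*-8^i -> [5, -40, 320, -2560, 20480]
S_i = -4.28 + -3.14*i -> [-4.28, -7.42, -10.56, -13.7, -16.84]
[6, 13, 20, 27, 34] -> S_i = 6 + 7*i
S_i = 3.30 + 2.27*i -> [3.3, 5.57, 7.84, 10.11, 12.38]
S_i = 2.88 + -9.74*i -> [2.88, -6.86, -16.6, -26.34, -36.08]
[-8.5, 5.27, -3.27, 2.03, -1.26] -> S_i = -8.50*(-0.62)^i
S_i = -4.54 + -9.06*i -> [-4.54, -13.6, -22.66, -31.72, -40.78]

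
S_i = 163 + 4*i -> [163, 167, 171, 175, 179]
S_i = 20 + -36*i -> [20, -16, -52, -88, -124]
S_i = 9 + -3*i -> [9, 6, 3, 0, -3]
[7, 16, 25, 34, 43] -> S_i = 7 + 9*i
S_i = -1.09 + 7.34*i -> [-1.09, 6.25, 13.59, 20.93, 28.27]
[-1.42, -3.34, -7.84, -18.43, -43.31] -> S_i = -1.42*2.35^i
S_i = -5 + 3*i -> [-5, -2, 1, 4, 7]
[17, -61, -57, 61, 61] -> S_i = Random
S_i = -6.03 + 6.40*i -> [-6.03, 0.37, 6.77, 13.17, 19.57]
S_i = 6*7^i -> [6, 42, 294, 2058, 14406]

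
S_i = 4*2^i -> [4, 8, 16, 32, 64]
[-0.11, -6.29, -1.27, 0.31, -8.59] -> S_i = Random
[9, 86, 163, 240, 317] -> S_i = 9 + 77*i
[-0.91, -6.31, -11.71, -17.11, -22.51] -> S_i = -0.91 + -5.40*i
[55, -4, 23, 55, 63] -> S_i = Random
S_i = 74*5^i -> [74, 370, 1850, 9250, 46250]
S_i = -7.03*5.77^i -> [-7.03, -40.56, -234.05, -1350.46, -7792.17]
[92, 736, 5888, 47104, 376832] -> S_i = 92*8^i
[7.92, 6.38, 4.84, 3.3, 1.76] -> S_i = 7.92 + -1.54*i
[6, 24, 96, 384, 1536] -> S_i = 6*4^i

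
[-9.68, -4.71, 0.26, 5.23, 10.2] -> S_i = -9.68 + 4.97*i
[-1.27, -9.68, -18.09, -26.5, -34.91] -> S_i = -1.27 + -8.41*i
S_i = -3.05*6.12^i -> [-3.05, -18.67, -114.24, -699.12, -4278.64]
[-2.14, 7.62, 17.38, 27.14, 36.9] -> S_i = -2.14 + 9.76*i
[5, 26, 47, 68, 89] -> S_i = 5 + 21*i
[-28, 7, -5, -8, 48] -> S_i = Random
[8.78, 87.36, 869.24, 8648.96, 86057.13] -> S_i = 8.78*9.95^i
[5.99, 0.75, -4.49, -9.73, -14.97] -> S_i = 5.99 + -5.24*i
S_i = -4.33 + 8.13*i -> [-4.33, 3.8, 11.93, 20.06, 28.19]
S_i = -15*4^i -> [-15, -60, -240, -960, -3840]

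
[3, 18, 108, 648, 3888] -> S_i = 3*6^i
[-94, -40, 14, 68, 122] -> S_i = -94 + 54*i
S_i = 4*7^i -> [4, 28, 196, 1372, 9604]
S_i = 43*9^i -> [43, 387, 3483, 31347, 282123]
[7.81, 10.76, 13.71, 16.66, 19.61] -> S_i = 7.81 + 2.95*i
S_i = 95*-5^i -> [95, -475, 2375, -11875, 59375]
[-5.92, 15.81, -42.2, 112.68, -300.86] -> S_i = -5.92*(-2.67)^i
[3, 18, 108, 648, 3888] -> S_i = 3*6^i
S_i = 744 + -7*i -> [744, 737, 730, 723, 716]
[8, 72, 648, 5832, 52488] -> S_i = 8*9^i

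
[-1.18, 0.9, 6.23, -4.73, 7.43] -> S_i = Random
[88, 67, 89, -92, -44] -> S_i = Random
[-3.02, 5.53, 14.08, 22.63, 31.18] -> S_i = -3.02 + 8.55*i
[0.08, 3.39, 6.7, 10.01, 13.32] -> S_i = 0.08 + 3.31*i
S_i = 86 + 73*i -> [86, 159, 232, 305, 378]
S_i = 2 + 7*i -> [2, 9, 16, 23, 30]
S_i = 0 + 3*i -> [0, 3, 6, 9, 12]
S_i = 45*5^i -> [45, 225, 1125, 5625, 28125]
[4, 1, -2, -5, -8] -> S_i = 4 + -3*i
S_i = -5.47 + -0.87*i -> [-5.47, -6.34, -7.21, -8.08, -8.95]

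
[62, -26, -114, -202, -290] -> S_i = 62 + -88*i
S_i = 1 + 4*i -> [1, 5, 9, 13, 17]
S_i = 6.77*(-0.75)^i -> [6.77, -5.08, 3.81, -2.86, 2.14]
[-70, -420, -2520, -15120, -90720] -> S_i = -70*6^i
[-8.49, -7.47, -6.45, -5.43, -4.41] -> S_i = -8.49 + 1.02*i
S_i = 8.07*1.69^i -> [8.07, 13.64, 23.05, 38.95, 65.83]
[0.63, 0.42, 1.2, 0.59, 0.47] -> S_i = Random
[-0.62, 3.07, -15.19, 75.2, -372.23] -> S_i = -0.62*(-4.95)^i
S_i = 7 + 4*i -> [7, 11, 15, 19, 23]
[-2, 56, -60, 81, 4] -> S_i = Random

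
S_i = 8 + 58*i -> [8, 66, 124, 182, 240]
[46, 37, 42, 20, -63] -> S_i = Random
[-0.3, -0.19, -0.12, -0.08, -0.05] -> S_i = -0.30*0.63^i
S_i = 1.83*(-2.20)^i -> [1.83, -4.03, 8.86, -19.49, 42.87]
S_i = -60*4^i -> [-60, -240, -960, -3840, -15360]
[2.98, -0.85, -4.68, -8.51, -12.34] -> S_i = 2.98 + -3.83*i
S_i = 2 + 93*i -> [2, 95, 188, 281, 374]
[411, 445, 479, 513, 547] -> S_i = 411 + 34*i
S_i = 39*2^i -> [39, 78, 156, 312, 624]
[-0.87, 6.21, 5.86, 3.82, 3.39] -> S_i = Random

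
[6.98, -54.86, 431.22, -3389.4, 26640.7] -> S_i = 6.98*(-7.86)^i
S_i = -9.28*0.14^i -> [-9.28, -1.3, -0.18, -0.03, -0.0]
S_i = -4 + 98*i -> [-4, 94, 192, 290, 388]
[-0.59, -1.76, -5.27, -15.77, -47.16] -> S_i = -0.59*2.99^i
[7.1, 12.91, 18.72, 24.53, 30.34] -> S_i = 7.10 + 5.81*i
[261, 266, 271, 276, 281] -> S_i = 261 + 5*i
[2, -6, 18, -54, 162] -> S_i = 2*-3^i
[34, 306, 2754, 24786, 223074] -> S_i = 34*9^i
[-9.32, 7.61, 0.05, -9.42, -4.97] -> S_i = Random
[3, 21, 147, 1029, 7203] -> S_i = 3*7^i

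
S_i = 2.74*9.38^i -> [2.74, 25.7, 241.08, 2261.3, 21211.04]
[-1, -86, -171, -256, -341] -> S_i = -1 + -85*i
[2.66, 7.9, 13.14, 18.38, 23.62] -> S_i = 2.66 + 5.24*i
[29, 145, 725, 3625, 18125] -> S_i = 29*5^i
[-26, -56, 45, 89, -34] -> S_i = Random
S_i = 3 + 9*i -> [3, 12, 21, 30, 39]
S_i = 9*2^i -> [9, 18, 36, 72, 144]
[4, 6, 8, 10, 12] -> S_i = 4 + 2*i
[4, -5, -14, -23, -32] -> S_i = 4 + -9*i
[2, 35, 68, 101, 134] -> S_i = 2 + 33*i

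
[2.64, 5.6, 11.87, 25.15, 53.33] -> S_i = 2.64*2.12^i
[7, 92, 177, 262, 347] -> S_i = 7 + 85*i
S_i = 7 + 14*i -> [7, 21, 35, 49, 63]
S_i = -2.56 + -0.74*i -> [-2.56, -3.3, -4.04, -4.78, -5.52]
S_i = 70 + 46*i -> [70, 116, 162, 208, 254]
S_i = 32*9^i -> [32, 288, 2592, 23328, 209952]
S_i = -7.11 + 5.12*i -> [-7.11, -1.99, 3.13, 8.25, 13.37]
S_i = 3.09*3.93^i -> [3.09, 12.14, 47.72, 187.56, 737.1]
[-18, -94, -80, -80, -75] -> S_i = Random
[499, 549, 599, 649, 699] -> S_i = 499 + 50*i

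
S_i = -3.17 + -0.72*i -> [-3.17, -3.89, -4.61, -5.33, -6.05]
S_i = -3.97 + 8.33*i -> [-3.97, 4.36, 12.69, 21.02, 29.35]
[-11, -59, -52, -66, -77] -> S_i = Random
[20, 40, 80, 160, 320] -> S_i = 20*2^i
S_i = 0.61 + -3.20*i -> [0.61, -2.59, -5.79, -8.99, -12.19]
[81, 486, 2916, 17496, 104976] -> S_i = 81*6^i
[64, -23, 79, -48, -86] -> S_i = Random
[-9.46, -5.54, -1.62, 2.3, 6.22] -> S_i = -9.46 + 3.92*i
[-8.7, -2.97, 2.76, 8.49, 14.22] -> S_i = -8.70 + 5.73*i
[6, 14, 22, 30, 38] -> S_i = 6 + 8*i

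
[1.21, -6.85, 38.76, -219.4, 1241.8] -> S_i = 1.21*(-5.66)^i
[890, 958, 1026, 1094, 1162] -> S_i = 890 + 68*i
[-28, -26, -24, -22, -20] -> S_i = -28 + 2*i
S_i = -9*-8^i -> [-9, 72, -576, 4608, -36864]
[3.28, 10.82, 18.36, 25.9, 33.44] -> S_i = 3.28 + 7.54*i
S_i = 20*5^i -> [20, 100, 500, 2500, 12500]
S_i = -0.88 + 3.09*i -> [-0.88, 2.21, 5.3, 8.39, 11.48]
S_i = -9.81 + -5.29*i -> [-9.81, -15.1, -20.39, -25.68, -30.97]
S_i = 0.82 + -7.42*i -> [0.82, -6.6, -14.02, -21.44, -28.86]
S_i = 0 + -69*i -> [0, -69, -138, -207, -276]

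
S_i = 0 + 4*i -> [0, 4, 8, 12, 16]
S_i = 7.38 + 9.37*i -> [7.38, 16.75, 26.12, 35.49, 44.86]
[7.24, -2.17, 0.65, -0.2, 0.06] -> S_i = 7.24*(-0.30)^i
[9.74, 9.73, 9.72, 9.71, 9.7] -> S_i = 9.74 + -0.01*i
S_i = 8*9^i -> [8, 72, 648, 5832, 52488]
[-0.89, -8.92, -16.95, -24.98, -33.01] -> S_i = -0.89 + -8.03*i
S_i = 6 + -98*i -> [6, -92, -190, -288, -386]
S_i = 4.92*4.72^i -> [4.92, 23.22, 109.61, 517.36, 2441.93]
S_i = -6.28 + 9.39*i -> [-6.28, 3.11, 12.5, 21.89, 31.28]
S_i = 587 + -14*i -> [587, 573, 559, 545, 531]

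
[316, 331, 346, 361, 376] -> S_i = 316 + 15*i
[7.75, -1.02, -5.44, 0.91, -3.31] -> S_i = Random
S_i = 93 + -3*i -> [93, 90, 87, 84, 81]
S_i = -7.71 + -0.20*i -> [-7.71, -7.91, -8.11, -8.31, -8.51]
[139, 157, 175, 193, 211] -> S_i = 139 + 18*i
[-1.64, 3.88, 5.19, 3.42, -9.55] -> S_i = Random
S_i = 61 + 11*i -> [61, 72, 83, 94, 105]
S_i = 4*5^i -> [4, 20, 100, 500, 2500]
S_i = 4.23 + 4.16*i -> [4.23, 8.39, 12.55, 16.71, 20.87]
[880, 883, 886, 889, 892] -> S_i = 880 + 3*i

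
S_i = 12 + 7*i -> [12, 19, 26, 33, 40]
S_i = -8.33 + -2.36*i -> [-8.33, -10.69, -13.05, -15.41, -17.77]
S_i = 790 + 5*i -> [790, 795, 800, 805, 810]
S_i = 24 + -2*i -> [24, 22, 20, 18, 16]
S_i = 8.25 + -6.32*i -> [8.25, 1.93, -4.39, -10.71, -17.03]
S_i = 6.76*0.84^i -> [6.76, 5.68, 4.77, 4.01, 3.37]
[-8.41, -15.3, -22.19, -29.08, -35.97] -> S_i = -8.41 + -6.89*i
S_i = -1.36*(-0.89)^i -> [-1.36, 1.21, -1.08, 0.96, -0.85]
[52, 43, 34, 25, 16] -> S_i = 52 + -9*i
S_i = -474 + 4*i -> [-474, -470, -466, -462, -458]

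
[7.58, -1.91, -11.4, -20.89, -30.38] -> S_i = 7.58 + -9.49*i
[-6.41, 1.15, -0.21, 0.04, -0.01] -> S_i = -6.41*(-0.18)^i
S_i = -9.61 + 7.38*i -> [-9.61, -2.23, 5.15, 12.53, 19.91]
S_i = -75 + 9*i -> [-75, -66, -57, -48, -39]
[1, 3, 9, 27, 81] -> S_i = 1*3^i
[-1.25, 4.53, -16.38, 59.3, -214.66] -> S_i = -1.25*(-3.62)^i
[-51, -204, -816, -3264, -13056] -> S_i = -51*4^i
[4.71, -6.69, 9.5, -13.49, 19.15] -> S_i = 4.71*(-1.42)^i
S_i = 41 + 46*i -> [41, 87, 133, 179, 225]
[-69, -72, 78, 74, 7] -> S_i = Random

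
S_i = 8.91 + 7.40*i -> [8.91, 16.31, 23.71, 31.11, 38.51]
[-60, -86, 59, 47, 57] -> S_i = Random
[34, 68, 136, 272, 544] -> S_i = 34*2^i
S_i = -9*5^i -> [-9, -45, -225, -1125, -5625]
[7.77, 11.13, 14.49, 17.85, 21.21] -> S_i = 7.77 + 3.36*i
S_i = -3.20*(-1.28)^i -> [-3.2, 4.1, -5.24, 6.71, -8.59]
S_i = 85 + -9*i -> [85, 76, 67, 58, 49]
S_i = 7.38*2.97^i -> [7.38, 21.92, 65.1, 193.34, 574.23]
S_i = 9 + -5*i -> [9, 4, -1, -6, -11]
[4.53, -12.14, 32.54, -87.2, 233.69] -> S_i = 4.53*(-2.68)^i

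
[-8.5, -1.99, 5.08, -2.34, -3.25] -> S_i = Random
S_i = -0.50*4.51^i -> [-0.5, -2.26, -10.17, -45.87, -206.86]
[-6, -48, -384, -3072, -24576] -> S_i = -6*8^i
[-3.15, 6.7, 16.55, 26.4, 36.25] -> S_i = -3.15 + 9.85*i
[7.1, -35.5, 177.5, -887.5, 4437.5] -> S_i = 7.10*(-5.00)^i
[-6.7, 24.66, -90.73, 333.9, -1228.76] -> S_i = -6.70*(-3.68)^i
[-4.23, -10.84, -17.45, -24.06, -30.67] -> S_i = -4.23 + -6.61*i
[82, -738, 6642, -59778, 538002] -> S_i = 82*-9^i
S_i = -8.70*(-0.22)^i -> [-8.7, 1.91, -0.42, 0.09, -0.02]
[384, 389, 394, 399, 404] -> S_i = 384 + 5*i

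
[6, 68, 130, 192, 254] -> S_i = 6 + 62*i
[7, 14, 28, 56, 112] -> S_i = 7*2^i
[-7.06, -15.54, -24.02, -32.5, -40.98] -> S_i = -7.06 + -8.48*i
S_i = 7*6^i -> [7, 42, 252, 1512, 9072]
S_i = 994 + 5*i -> [994, 999, 1004, 1009, 1014]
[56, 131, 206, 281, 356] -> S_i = 56 + 75*i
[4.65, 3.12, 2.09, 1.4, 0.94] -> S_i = 4.65*0.67^i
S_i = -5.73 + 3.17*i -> [-5.73, -2.56, 0.61, 3.78, 6.95]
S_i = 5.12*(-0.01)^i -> [5.12, -0.05, 0.0, -0.0, 0.0]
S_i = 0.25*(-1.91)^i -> [0.25, -0.48, 0.91, -1.74, 3.33]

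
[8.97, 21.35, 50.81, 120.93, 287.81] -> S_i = 8.97*2.38^i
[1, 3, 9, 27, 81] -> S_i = 1*3^i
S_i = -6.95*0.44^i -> [-6.95, -3.06, -1.35, -0.59, -0.26]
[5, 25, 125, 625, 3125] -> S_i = 5*5^i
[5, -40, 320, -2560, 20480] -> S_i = 5*-8^i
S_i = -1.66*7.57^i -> [-1.66, -12.57, -95.13, -720.1, -5451.19]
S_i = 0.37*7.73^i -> [0.37, 2.86, 22.11, 170.9, 1321.05]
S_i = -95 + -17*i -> [-95, -112, -129, -146, -163]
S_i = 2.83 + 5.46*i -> [2.83, 8.29, 13.75, 19.21, 24.67]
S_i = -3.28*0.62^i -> [-3.28, -2.03, -1.26, -0.78, -0.48]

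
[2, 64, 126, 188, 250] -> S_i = 2 + 62*i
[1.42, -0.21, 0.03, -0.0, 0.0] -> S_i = 1.42*(-0.15)^i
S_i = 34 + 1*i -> [34, 35, 36, 37, 38]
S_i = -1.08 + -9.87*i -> [-1.08, -10.95, -20.82, -30.69, -40.56]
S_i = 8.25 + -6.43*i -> [8.25, 1.82, -4.61, -11.04, -17.47]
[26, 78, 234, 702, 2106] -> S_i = 26*3^i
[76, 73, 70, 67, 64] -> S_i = 76 + -3*i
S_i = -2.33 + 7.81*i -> [-2.33, 5.48, 13.29, 21.1, 28.91]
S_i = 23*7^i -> [23, 161, 1127, 7889, 55223]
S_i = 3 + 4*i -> [3, 7, 11, 15, 19]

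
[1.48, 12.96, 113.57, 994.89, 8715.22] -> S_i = 1.48*8.76^i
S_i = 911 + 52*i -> [911, 963, 1015, 1067, 1119]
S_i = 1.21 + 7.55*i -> [1.21, 8.76, 16.31, 23.86, 31.41]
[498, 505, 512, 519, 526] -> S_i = 498 + 7*i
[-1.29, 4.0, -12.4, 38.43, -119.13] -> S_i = -1.29*(-3.10)^i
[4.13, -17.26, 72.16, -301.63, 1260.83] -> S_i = 4.13*(-4.18)^i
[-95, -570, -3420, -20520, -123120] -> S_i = -95*6^i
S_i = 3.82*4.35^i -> [3.82, 16.62, 72.28, 314.44, 1367.79]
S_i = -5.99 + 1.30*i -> [-5.99, -4.69, -3.39, -2.09, -0.79]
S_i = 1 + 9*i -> [1, 10, 19, 28, 37]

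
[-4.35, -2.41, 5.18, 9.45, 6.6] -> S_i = Random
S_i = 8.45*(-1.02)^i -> [8.45, -8.62, 8.79, -8.97, 9.15]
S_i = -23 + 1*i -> [-23, -22, -21, -20, -19]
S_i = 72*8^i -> [72, 576, 4608, 36864, 294912]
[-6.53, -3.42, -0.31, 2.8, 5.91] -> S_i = -6.53 + 3.11*i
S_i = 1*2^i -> [1, 2, 4, 8, 16]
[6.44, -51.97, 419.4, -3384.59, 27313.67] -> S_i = 6.44*(-8.07)^i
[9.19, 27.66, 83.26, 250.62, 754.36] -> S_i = 9.19*3.01^i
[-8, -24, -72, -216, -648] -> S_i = -8*3^i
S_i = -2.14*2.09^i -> [-2.14, -4.47, -9.35, -19.54, -40.83]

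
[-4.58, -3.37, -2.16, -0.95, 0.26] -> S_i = -4.58 + 1.21*i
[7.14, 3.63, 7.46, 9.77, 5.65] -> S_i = Random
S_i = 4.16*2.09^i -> [4.16, 8.69, 18.17, 37.98, 79.37]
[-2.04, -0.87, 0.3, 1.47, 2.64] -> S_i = -2.04 + 1.17*i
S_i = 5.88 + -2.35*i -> [5.88, 3.53, 1.18, -1.17, -3.52]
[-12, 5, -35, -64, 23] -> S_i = Random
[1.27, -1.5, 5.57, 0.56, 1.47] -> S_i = Random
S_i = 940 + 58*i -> [940, 998, 1056, 1114, 1172]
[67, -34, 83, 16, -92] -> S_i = Random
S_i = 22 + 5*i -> [22, 27, 32, 37, 42]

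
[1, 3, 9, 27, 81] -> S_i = 1*3^i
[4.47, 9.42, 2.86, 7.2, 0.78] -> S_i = Random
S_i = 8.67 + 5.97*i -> [8.67, 14.64, 20.61, 26.58, 32.55]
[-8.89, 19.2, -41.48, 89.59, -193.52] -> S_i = -8.89*(-2.16)^i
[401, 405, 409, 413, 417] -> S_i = 401 + 4*i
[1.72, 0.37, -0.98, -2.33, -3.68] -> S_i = 1.72 + -1.35*i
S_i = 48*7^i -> [48, 336, 2352, 16464, 115248]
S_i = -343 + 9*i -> [-343, -334, -325, -316, -307]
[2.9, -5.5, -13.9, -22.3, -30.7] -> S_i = 2.90 + -8.40*i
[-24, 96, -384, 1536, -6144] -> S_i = -24*-4^i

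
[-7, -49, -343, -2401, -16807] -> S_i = -7*7^i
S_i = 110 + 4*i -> [110, 114, 118, 122, 126]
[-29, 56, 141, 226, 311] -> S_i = -29 + 85*i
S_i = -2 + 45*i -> [-2, 43, 88, 133, 178]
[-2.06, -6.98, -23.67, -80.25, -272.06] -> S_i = -2.06*3.39^i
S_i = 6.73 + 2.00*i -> [6.73, 8.73, 10.73, 12.73, 14.73]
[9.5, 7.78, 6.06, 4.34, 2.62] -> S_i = 9.50 + -1.72*i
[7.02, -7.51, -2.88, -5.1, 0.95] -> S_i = Random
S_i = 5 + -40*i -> [5, -35, -75, -115, -155]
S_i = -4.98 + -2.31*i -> [-4.98, -7.29, -9.6, -11.91, -14.22]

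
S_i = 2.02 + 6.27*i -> [2.02, 8.29, 14.56, 20.83, 27.1]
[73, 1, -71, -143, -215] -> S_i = 73 + -72*i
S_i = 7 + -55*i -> [7, -48, -103, -158, -213]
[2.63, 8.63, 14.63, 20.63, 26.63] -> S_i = 2.63 + 6.00*i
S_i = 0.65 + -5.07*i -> [0.65, -4.42, -9.49, -14.56, -19.63]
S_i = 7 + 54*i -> [7, 61, 115, 169, 223]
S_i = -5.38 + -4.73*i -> [-5.38, -10.11, -14.84, -19.57, -24.3]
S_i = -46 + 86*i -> [-46, 40, 126, 212, 298]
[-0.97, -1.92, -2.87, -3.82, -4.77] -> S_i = -0.97 + -0.95*i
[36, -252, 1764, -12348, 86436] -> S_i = 36*-7^i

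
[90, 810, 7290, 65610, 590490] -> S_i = 90*9^i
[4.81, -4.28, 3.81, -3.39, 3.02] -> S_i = 4.81*(-0.89)^i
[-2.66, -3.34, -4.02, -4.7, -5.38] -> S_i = -2.66 + -0.68*i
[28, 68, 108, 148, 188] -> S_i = 28 + 40*i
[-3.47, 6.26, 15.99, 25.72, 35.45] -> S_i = -3.47 + 9.73*i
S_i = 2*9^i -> [2, 18, 162, 1458, 13122]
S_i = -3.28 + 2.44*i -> [-3.28, -0.84, 1.6, 4.04, 6.48]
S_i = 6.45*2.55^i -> [6.45, 16.45, 41.94, 106.95, 272.72]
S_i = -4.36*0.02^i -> [-4.36, -0.09, -0.0, -0.0, -0.0]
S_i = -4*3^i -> [-4, -12, -36, -108, -324]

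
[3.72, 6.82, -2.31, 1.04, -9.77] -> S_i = Random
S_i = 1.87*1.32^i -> [1.87, 2.47, 3.26, 4.3, 5.68]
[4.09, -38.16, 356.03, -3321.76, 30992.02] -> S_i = 4.09*(-9.33)^i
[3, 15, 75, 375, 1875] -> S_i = 3*5^i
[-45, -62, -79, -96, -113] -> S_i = -45 + -17*i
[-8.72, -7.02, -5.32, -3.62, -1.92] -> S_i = -8.72 + 1.70*i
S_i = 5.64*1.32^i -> [5.64, 7.44, 9.83, 12.97, 17.12]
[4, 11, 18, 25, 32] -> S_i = 4 + 7*i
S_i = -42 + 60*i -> [-42, 18, 78, 138, 198]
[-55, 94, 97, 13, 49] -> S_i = Random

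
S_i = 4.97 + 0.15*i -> [4.97, 5.12, 5.27, 5.42, 5.57]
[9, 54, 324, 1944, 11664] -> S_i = 9*6^i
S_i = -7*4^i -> [-7, -28, -112, -448, -1792]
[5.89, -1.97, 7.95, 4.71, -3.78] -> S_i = Random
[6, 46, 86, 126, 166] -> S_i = 6 + 40*i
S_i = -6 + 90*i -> [-6, 84, 174, 264, 354]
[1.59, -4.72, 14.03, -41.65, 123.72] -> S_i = 1.59*(-2.97)^i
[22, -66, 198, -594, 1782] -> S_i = 22*-3^i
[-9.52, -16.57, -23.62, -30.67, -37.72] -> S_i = -9.52 + -7.05*i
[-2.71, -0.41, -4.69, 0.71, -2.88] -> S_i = Random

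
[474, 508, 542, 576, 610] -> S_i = 474 + 34*i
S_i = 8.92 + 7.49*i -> [8.92, 16.41, 23.9, 31.39, 38.88]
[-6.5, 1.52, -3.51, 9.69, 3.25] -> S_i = Random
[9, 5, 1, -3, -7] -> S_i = 9 + -4*i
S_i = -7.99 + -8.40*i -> [-7.99, -16.39, -24.79, -33.19, -41.59]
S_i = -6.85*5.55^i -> [-6.85, -38.02, -211.0, -1171.03, -6499.24]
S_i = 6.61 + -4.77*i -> [6.61, 1.84, -2.93, -7.7, -12.47]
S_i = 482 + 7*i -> [482, 489, 496, 503, 510]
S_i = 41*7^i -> [41, 287, 2009, 14063, 98441]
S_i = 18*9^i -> [18, 162, 1458, 13122, 118098]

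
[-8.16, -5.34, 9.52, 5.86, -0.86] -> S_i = Random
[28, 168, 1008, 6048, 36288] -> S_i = 28*6^i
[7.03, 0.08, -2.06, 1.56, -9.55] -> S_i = Random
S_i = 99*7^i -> [99, 693, 4851, 33957, 237699]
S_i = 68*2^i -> [68, 136, 272, 544, 1088]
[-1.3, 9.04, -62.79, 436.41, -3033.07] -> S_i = -1.30*(-6.95)^i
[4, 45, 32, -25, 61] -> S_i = Random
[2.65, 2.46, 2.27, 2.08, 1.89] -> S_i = 2.65 + -0.19*i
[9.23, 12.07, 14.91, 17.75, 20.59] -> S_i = 9.23 + 2.84*i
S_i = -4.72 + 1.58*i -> [-4.72, -3.14, -1.56, 0.02, 1.6]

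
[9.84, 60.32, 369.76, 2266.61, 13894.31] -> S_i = 9.84*6.13^i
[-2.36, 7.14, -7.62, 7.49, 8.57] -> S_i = Random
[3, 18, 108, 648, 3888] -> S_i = 3*6^i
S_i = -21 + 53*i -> [-21, 32, 85, 138, 191]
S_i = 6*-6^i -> [6, -36, 216, -1296, 7776]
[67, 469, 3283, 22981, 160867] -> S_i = 67*7^i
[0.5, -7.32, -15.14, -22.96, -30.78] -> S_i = 0.50 + -7.82*i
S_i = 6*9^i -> [6, 54, 486, 4374, 39366]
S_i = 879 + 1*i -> [879, 880, 881, 882, 883]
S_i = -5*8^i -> [-5, -40, -320, -2560, -20480]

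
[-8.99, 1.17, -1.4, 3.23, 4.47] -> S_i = Random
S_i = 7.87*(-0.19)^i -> [7.87, -1.5, 0.28, -0.05, 0.01]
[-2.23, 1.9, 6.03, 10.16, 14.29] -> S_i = -2.23 + 4.13*i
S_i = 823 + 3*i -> [823, 826, 829, 832, 835]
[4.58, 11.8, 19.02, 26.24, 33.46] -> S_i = 4.58 + 7.22*i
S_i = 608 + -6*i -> [608, 602, 596, 590, 584]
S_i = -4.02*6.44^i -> [-4.02, -25.89, -166.72, -1073.7, -6914.64]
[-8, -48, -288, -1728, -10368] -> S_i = -8*6^i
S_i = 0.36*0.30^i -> [0.36, 0.11, 0.03, 0.01, 0.0]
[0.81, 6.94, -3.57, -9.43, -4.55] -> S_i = Random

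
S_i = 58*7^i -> [58, 406, 2842, 19894, 139258]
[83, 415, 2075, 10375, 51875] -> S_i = 83*5^i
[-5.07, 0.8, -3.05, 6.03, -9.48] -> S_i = Random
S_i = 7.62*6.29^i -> [7.62, 47.93, 301.48, 1896.3, 11927.72]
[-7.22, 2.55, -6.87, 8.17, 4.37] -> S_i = Random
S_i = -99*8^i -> [-99, -792, -6336, -50688, -405504]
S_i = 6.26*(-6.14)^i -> [6.26, -38.44, 236.0, -1449.04, 8897.09]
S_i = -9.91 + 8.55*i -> [-9.91, -1.36, 7.19, 15.74, 24.29]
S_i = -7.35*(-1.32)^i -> [-7.35, 9.7, -12.81, 16.9, -22.31]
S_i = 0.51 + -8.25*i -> [0.51, -7.74, -15.99, -24.24, -32.49]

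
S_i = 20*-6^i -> [20, -120, 720, -4320, 25920]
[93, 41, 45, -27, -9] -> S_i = Random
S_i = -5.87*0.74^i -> [-5.87, -4.34, -3.21, -2.38, -1.76]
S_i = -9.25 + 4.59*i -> [-9.25, -4.66, -0.07, 4.52, 9.11]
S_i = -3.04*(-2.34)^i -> [-3.04, 7.11, -16.65, 38.95, -91.15]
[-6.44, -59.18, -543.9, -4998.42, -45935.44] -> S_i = -6.44*9.19^i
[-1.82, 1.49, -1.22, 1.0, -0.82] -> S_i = -1.82*(-0.82)^i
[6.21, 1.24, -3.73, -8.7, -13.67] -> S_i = 6.21 + -4.97*i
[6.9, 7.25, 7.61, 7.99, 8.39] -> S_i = 6.90*1.05^i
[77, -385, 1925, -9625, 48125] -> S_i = 77*-5^i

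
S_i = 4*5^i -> [4, 20, 100, 500, 2500]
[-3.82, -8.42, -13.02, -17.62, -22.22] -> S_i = -3.82 + -4.60*i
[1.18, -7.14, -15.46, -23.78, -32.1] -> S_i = 1.18 + -8.32*i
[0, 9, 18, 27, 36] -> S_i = 0 + 9*i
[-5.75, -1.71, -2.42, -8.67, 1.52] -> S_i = Random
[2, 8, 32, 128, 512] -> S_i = 2*4^i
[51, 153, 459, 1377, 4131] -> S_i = 51*3^i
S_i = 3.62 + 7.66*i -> [3.62, 11.28, 18.94, 26.6, 34.26]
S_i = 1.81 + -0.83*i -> [1.81, 0.98, 0.15, -0.68, -1.51]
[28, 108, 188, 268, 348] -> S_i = 28 + 80*i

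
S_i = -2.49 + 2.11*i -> [-2.49, -0.38, 1.73, 3.84, 5.95]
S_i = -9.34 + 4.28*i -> [-9.34, -5.06, -0.78, 3.5, 7.78]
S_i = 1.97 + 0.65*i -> [1.97, 2.62, 3.27, 3.92, 4.57]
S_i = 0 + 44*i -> [0, 44, 88, 132, 176]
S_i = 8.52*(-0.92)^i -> [8.52, -7.84, 7.21, -6.63, 6.1]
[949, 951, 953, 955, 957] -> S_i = 949 + 2*i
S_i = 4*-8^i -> [4, -32, 256, -2048, 16384]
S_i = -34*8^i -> [-34, -272, -2176, -17408, -139264]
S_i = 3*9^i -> [3, 27, 243, 2187, 19683]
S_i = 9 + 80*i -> [9, 89, 169, 249, 329]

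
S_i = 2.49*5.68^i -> [2.49, 14.14, 80.33, 456.29, 2591.75]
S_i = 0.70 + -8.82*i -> [0.7, -8.12, -16.94, -25.76, -34.58]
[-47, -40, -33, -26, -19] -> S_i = -47 + 7*i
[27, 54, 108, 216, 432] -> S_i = 27*2^i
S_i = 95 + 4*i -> [95, 99, 103, 107, 111]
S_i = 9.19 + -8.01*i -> [9.19, 1.18, -6.83, -14.84, -22.85]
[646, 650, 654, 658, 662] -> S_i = 646 + 4*i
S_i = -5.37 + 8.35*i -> [-5.37, 2.98, 11.33, 19.68, 28.03]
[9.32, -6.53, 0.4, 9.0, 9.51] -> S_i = Random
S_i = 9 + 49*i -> [9, 58, 107, 156, 205]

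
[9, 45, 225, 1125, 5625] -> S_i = 9*5^i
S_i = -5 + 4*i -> [-5, -1, 3, 7, 11]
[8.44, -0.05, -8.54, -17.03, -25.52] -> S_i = 8.44 + -8.49*i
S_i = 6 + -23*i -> [6, -17, -40, -63, -86]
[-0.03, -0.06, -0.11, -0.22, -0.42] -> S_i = -0.03*1.93^i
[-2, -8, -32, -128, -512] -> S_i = -2*4^i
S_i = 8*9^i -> [8, 72, 648, 5832, 52488]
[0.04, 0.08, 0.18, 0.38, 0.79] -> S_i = 0.04*2.11^i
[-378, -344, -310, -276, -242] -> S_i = -378 + 34*i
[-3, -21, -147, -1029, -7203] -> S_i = -3*7^i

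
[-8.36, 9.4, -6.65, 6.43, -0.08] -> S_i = Random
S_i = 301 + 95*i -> [301, 396, 491, 586, 681]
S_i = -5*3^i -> [-5, -15, -45, -135, -405]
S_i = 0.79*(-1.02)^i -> [0.79, -0.81, 0.82, -0.84, 0.86]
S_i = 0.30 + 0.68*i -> [0.3, 0.98, 1.66, 2.34, 3.02]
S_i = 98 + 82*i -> [98, 180, 262, 344, 426]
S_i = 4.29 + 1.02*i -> [4.29, 5.31, 6.33, 7.35, 8.37]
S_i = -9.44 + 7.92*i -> [-9.44, -1.52, 6.4, 14.32, 22.24]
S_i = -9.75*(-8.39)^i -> [-9.75, 81.8, -686.32, 5758.25, -48311.72]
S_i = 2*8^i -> [2, 16, 128, 1024, 8192]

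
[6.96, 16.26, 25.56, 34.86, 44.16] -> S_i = 6.96 + 9.30*i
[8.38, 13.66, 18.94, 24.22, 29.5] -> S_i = 8.38 + 5.28*i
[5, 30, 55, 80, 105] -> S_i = 5 + 25*i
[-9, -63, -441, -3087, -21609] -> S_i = -9*7^i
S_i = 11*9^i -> [11, 99, 891, 8019, 72171]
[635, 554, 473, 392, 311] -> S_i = 635 + -81*i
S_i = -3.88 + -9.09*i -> [-3.88, -12.97, -22.06, -31.15, -40.24]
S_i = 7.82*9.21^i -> [7.82, 72.02, 663.32, 6109.22, 56265.9]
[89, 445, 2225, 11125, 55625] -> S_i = 89*5^i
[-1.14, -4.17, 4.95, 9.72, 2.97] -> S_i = Random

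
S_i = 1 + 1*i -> [1, 2, 3, 4, 5]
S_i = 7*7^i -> [7, 49, 343, 2401, 16807]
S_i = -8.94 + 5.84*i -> [-8.94, -3.1, 2.74, 8.58, 14.42]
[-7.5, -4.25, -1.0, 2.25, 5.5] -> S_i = -7.50 + 3.25*i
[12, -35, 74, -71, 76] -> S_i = Random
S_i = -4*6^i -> [-4, -24, -144, -864, -5184]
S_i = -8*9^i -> [-8, -72, -648, -5832, -52488]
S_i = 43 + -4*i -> [43, 39, 35, 31, 27]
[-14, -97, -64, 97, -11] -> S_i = Random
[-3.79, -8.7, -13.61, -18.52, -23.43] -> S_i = -3.79 + -4.91*i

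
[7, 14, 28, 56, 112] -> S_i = 7*2^i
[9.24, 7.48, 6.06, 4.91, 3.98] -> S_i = 9.24*0.81^i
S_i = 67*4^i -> [67, 268, 1072, 4288, 17152]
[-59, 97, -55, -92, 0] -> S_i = Random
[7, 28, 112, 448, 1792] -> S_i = 7*4^i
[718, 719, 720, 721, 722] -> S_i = 718 + 1*i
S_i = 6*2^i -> [6, 12, 24, 48, 96]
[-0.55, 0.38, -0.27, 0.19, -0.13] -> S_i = -0.55*(-0.70)^i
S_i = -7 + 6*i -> [-7, -1, 5, 11, 17]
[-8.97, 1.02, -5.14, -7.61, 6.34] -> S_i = Random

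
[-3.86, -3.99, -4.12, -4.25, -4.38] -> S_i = -3.86 + -0.13*i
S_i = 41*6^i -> [41, 246, 1476, 8856, 53136]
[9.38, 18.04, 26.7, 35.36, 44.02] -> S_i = 9.38 + 8.66*i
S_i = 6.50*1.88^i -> [6.5, 12.22, 22.97, 43.19, 81.2]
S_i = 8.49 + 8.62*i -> [8.49, 17.11, 25.73, 34.35, 42.97]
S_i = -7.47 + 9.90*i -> [-7.47, 2.43, 12.33, 22.23, 32.13]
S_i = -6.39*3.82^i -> [-6.39, -24.41, -93.25, -356.2, -1360.67]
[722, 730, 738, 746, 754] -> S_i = 722 + 8*i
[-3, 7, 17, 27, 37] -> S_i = -3 + 10*i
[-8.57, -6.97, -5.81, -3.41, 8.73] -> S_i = Random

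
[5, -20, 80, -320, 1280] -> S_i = 5*-4^i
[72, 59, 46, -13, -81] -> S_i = Random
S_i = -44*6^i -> [-44, -264, -1584, -9504, -57024]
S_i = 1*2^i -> [1, 2, 4, 8, 16]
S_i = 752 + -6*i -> [752, 746, 740, 734, 728]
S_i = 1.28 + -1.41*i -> [1.28, -0.13, -1.54, -2.95, -4.36]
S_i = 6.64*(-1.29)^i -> [6.64, -8.57, 11.05, -14.25, 18.39]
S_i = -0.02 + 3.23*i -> [-0.02, 3.21, 6.44, 9.67, 12.9]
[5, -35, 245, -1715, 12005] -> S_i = 5*-7^i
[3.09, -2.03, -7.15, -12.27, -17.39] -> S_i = 3.09 + -5.12*i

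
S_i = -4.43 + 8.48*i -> [-4.43, 4.05, 12.53, 21.01, 29.49]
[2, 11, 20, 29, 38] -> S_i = 2 + 9*i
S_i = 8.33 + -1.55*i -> [8.33, 6.78, 5.23, 3.68, 2.13]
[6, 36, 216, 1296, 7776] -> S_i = 6*6^i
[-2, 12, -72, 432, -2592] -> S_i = -2*-6^i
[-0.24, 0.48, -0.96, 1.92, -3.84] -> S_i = -0.24*(-2.00)^i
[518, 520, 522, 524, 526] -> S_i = 518 + 2*i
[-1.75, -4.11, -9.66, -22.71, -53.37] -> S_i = -1.75*2.35^i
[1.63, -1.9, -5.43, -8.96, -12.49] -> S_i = 1.63 + -3.53*i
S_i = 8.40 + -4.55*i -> [8.4, 3.85, -0.7, -5.25, -9.8]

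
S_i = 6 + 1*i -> [6, 7, 8, 9, 10]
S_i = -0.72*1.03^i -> [-0.72, -0.74, -0.76, -0.79, -0.81]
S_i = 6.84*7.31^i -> [6.84, 50.0, 365.5, 2671.83, 19531.05]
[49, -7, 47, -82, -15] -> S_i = Random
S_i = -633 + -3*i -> [-633, -636, -639, -642, -645]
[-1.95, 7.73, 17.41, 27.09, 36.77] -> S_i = -1.95 + 9.68*i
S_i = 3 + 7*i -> [3, 10, 17, 24, 31]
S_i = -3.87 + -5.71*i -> [-3.87, -9.58, -15.29, -21.0, -26.71]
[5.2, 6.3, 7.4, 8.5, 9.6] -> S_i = 5.20 + 1.10*i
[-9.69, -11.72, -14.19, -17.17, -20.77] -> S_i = -9.69*1.21^i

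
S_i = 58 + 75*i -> [58, 133, 208, 283, 358]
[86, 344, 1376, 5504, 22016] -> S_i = 86*4^i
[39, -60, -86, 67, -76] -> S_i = Random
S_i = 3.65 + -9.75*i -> [3.65, -6.1, -15.85, -25.6, -35.35]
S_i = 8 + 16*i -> [8, 24, 40, 56, 72]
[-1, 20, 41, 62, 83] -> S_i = -1 + 21*i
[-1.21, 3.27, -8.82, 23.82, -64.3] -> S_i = -1.21*(-2.70)^i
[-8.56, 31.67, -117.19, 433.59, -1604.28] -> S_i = -8.56*(-3.70)^i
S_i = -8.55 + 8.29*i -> [-8.55, -0.26, 8.03, 16.32, 24.61]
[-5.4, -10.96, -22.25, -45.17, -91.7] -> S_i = -5.40*2.03^i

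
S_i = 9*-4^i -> [9, -36, 144, -576, 2304]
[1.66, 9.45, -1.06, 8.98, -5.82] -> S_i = Random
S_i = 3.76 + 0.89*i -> [3.76, 4.65, 5.54, 6.43, 7.32]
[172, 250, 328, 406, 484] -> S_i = 172 + 78*i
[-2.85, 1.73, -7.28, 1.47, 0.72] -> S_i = Random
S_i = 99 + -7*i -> [99, 92, 85, 78, 71]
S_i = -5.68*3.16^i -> [-5.68, -17.95, -56.72, -179.23, -566.37]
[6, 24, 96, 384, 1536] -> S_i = 6*4^i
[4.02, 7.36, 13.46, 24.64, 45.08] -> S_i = 4.02*1.83^i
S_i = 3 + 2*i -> [3, 5, 7, 9, 11]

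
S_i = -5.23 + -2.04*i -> [-5.23, -7.27, -9.31, -11.35, -13.39]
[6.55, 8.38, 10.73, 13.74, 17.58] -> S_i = 6.55*1.28^i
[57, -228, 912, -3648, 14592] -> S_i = 57*-4^i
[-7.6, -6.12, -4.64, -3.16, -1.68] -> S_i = -7.60 + 1.48*i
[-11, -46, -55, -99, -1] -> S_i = Random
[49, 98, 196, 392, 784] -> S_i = 49*2^i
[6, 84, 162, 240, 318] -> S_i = 6 + 78*i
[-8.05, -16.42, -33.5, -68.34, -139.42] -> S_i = -8.05*2.04^i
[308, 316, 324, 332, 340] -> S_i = 308 + 8*i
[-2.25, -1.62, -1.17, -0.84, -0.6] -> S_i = -2.25*0.72^i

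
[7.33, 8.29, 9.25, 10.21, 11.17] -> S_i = 7.33 + 0.96*i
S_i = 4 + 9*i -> [4, 13, 22, 31, 40]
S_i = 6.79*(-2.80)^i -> [6.79, -19.01, 53.23, -149.05, 417.35]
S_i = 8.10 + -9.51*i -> [8.1, -1.41, -10.92, -20.43, -29.94]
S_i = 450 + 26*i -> [450, 476, 502, 528, 554]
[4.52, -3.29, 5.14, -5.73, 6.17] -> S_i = Random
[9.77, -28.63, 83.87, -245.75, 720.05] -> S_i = 9.77*(-2.93)^i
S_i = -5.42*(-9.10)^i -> [-5.42, 49.32, -448.83, 4084.35, -37167.63]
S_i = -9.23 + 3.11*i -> [-9.23, -6.12, -3.01, 0.1, 3.21]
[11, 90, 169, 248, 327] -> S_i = 11 + 79*i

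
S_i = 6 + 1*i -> [6, 7, 8, 9, 10]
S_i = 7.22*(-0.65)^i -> [7.22, -4.69, 3.05, -1.98, 1.29]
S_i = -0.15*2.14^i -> [-0.15, -0.32, -0.69, -1.47, -3.15]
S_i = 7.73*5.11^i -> [7.73, 39.5, 201.85, 1031.44, 5270.64]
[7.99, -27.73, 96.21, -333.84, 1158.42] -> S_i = 7.99*(-3.47)^i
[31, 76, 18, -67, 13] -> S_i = Random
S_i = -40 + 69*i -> [-40, 29, 98, 167, 236]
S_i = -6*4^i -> [-6, -24, -96, -384, -1536]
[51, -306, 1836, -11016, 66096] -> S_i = 51*-6^i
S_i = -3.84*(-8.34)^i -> [-3.84, 32.03, -267.09, 2227.56, -18577.85]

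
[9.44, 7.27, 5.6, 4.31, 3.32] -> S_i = 9.44*0.77^i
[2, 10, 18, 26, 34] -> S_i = 2 + 8*i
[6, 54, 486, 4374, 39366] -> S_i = 6*9^i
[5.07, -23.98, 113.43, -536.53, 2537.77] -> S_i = 5.07*(-4.73)^i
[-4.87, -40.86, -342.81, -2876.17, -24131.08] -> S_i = -4.87*8.39^i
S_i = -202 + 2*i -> [-202, -200, -198, -196, -194]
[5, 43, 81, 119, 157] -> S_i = 5 + 38*i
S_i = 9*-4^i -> [9, -36, 144, -576, 2304]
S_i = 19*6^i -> [19, 114, 684, 4104, 24624]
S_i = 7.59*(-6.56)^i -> [7.59, -49.79, 326.63, -2142.66, 14055.85]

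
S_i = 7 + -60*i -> [7, -53, -113, -173, -233]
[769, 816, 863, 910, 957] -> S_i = 769 + 47*i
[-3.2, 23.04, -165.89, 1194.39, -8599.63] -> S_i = -3.20*(-7.20)^i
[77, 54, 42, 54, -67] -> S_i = Random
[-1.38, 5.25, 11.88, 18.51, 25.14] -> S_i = -1.38 + 6.63*i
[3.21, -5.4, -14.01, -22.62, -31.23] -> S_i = 3.21 + -8.61*i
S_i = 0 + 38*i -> [0, 38, 76, 114, 152]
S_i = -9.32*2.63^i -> [-9.32, -24.51, -64.47, -169.54, -445.9]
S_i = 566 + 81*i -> [566, 647, 728, 809, 890]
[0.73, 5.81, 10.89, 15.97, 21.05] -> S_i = 0.73 + 5.08*i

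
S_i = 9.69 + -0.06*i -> [9.69, 9.63, 9.57, 9.51, 9.45]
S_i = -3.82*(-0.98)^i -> [-3.82, 3.74, -3.67, 3.6, -3.52]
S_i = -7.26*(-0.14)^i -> [-7.26, 1.02, -0.14, 0.02, -0.0]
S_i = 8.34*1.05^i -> [8.34, 8.76, 9.19, 9.65, 10.14]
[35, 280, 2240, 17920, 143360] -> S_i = 35*8^i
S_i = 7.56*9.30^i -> [7.56, 70.31, 653.86, 6080.94, 56552.73]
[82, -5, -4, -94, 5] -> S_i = Random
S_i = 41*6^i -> [41, 246, 1476, 8856, 53136]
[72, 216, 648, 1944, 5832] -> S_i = 72*3^i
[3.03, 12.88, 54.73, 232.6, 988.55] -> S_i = 3.03*4.25^i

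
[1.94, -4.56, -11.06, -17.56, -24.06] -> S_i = 1.94 + -6.50*i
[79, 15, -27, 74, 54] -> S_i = Random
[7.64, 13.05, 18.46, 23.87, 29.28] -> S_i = 7.64 + 5.41*i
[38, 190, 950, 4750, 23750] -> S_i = 38*5^i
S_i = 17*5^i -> [17, 85, 425, 2125, 10625]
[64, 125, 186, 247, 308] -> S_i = 64 + 61*i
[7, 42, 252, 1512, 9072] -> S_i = 7*6^i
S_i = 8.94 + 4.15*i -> [8.94, 13.09, 17.24, 21.39, 25.54]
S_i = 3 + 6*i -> [3, 9, 15, 21, 27]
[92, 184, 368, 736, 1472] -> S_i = 92*2^i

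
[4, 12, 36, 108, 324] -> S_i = 4*3^i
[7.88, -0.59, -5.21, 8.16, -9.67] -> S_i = Random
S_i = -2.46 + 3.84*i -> [-2.46, 1.38, 5.22, 9.06, 12.9]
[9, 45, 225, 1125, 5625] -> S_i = 9*5^i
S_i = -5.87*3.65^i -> [-5.87, -21.43, -78.2, -285.44, -1041.86]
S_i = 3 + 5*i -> [3, 8, 13, 18, 23]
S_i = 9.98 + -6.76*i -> [9.98, 3.22, -3.54, -10.3, -17.06]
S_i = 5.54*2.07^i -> [5.54, 11.47, 23.74, 49.14, 101.72]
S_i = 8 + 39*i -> [8, 47, 86, 125, 164]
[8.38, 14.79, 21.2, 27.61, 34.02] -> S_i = 8.38 + 6.41*i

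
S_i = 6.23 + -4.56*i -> [6.23, 1.67, -2.89, -7.45, -12.01]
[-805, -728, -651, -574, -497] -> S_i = -805 + 77*i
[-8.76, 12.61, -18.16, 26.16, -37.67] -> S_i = -8.76*(-1.44)^i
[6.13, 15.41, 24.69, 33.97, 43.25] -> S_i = 6.13 + 9.28*i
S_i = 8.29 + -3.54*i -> [8.29, 4.75, 1.21, -2.33, -5.87]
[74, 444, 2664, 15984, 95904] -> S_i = 74*6^i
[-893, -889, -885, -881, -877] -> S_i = -893 + 4*i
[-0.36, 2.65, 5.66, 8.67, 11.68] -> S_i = -0.36 + 3.01*i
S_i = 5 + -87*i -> [5, -82, -169, -256, -343]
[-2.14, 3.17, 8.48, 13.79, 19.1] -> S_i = -2.14 + 5.31*i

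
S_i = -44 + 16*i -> [-44, -28, -12, 4, 20]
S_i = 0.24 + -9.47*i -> [0.24, -9.23, -18.7, -28.17, -37.64]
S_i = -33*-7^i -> [-33, 231, -1617, 11319, -79233]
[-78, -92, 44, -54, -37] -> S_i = Random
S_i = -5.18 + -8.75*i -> [-5.18, -13.93, -22.68, -31.43, -40.18]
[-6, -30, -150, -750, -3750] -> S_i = -6*5^i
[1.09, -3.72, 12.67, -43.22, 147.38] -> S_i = 1.09*(-3.41)^i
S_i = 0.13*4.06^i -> [0.13, 0.53, 2.14, 8.7, 35.32]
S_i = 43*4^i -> [43, 172, 688, 2752, 11008]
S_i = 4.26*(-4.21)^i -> [4.26, -17.93, 75.5, -317.87, 1338.25]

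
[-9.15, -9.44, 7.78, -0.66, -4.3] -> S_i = Random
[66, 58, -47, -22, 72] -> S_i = Random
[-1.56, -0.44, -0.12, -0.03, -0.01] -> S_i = -1.56*0.28^i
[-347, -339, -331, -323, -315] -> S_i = -347 + 8*i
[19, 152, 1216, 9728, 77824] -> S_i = 19*8^i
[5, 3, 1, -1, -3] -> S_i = 5 + -2*i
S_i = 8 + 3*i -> [8, 11, 14, 17, 20]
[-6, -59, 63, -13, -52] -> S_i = Random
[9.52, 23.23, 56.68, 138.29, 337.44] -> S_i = 9.52*2.44^i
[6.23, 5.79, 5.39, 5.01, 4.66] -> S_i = 6.23*0.93^i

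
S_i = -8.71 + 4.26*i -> [-8.71, -4.45, -0.19, 4.07, 8.33]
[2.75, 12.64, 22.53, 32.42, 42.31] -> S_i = 2.75 + 9.89*i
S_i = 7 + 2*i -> [7, 9, 11, 13, 15]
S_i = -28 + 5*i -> [-28, -23, -18, -13, -8]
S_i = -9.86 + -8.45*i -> [-9.86, -18.31, -26.76, -35.21, -43.66]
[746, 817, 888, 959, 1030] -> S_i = 746 + 71*i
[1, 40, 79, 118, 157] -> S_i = 1 + 39*i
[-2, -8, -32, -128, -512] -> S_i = -2*4^i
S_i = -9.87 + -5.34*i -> [-9.87, -15.21, -20.55, -25.89, -31.23]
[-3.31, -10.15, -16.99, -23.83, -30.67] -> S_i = -3.31 + -6.84*i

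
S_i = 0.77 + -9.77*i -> [0.77, -9.0, -18.77, -28.54, -38.31]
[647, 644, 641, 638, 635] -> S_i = 647 + -3*i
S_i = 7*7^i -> [7, 49, 343, 2401, 16807]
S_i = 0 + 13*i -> [0, 13, 26, 39, 52]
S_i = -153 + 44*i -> [-153, -109, -65, -21, 23]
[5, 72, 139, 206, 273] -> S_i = 5 + 67*i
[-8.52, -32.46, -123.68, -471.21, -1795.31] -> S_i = -8.52*3.81^i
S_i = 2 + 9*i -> [2, 11, 20, 29, 38]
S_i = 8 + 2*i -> [8, 10, 12, 14, 16]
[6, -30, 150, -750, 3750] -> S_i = 6*-5^i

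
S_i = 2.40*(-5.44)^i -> [2.4, -13.06, 71.02, -386.37, 2101.87]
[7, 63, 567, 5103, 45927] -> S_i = 7*9^i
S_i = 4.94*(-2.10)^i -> [4.94, -10.37, 21.79, -45.75, 96.07]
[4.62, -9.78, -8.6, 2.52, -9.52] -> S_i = Random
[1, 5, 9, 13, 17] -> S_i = 1 + 4*i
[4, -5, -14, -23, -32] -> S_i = 4 + -9*i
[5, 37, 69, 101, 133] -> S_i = 5 + 32*i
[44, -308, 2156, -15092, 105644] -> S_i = 44*-7^i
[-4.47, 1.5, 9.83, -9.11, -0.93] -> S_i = Random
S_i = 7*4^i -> [7, 28, 112, 448, 1792]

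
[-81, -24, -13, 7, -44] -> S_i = Random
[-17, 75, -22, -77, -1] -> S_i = Random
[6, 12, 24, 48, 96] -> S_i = 6*2^i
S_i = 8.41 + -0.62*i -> [8.41, 7.79, 7.17, 6.55, 5.93]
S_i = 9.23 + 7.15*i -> [9.23, 16.38, 23.53, 30.68, 37.83]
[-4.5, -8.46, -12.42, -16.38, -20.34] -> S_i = -4.50 + -3.96*i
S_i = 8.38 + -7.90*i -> [8.38, 0.48, -7.42, -15.32, -23.22]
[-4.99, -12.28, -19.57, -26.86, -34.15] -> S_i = -4.99 + -7.29*i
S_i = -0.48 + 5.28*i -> [-0.48, 4.8, 10.08, 15.36, 20.64]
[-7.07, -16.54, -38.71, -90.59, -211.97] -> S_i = -7.07*2.34^i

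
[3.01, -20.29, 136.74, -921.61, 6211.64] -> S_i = 3.01*(-6.74)^i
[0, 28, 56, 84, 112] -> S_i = 0 + 28*i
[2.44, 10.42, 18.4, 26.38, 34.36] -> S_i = 2.44 + 7.98*i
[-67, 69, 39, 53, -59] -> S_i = Random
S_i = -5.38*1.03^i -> [-5.38, -5.54, -5.71, -5.88, -6.06]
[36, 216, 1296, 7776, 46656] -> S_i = 36*6^i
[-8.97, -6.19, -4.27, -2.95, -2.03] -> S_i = -8.97*0.69^i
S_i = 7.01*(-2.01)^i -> [7.01, -14.09, 28.32, -56.93, 114.42]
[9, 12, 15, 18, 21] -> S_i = 9 + 3*i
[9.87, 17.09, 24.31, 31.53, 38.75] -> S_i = 9.87 + 7.22*i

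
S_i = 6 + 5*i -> [6, 11, 16, 21, 26]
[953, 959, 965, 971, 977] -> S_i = 953 + 6*i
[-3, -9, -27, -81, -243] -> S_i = -3*3^i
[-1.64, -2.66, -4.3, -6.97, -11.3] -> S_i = -1.64*1.62^i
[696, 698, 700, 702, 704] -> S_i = 696 + 2*i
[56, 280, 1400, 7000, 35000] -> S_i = 56*5^i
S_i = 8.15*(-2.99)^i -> [8.15, -24.37, 72.86, -217.86, 651.39]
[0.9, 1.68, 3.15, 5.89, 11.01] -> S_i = 0.90*1.87^i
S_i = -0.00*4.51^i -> [-0.0, -0.0, -0.0, -0.0, -0.0]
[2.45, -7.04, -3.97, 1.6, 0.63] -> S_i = Random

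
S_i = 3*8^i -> [3, 24, 192, 1536, 12288]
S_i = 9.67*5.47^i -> [9.67, 52.89, 289.34, 1582.66, 8657.17]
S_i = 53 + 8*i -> [53, 61, 69, 77, 85]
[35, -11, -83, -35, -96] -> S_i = Random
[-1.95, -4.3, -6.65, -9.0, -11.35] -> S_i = -1.95 + -2.35*i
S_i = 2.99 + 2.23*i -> [2.99, 5.22, 7.45, 9.68, 11.91]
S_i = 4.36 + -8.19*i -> [4.36, -3.83, -12.02, -20.21, -28.4]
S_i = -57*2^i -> [-57, -114, -228, -456, -912]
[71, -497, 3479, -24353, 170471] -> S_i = 71*-7^i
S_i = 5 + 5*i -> [5, 10, 15, 20, 25]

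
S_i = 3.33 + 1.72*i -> [3.33, 5.05, 6.77, 8.49, 10.21]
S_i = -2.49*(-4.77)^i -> [-2.49, 11.88, -56.65, 270.24, -1289.06]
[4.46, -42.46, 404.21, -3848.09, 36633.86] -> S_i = 4.46*(-9.52)^i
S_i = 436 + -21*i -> [436, 415, 394, 373, 352]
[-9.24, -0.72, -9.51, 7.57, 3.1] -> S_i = Random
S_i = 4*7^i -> [4, 28, 196, 1372, 9604]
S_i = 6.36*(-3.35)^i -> [6.36, -21.31, 71.38, -239.11, 801.01]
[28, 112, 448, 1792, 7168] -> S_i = 28*4^i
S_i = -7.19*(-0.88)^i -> [-7.19, 6.33, -5.57, 4.9, -4.31]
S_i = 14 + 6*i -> [14, 20, 26, 32, 38]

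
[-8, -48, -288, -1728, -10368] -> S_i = -8*6^i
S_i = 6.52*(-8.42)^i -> [6.52, -54.9, 462.24, -3892.1, 32771.47]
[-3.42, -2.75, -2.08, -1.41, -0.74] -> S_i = -3.42 + 0.67*i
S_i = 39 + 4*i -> [39, 43, 47, 51, 55]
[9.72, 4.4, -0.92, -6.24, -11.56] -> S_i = 9.72 + -5.32*i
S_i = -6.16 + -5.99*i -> [-6.16, -12.15, -18.14, -24.13, -30.12]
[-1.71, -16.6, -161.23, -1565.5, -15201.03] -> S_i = -1.71*9.71^i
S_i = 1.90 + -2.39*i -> [1.9, -0.49, -2.88, -5.27, -7.66]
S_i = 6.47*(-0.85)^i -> [6.47, -5.5, 4.67, -3.97, 3.38]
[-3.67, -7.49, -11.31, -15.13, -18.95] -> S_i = -3.67 + -3.82*i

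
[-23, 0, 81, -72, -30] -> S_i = Random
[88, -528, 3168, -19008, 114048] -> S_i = 88*-6^i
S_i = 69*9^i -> [69, 621, 5589, 50301, 452709]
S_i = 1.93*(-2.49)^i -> [1.93, -4.81, 11.97, -29.8, 74.19]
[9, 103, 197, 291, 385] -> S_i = 9 + 94*i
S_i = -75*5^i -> [-75, -375, -1875, -9375, -46875]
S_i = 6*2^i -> [6, 12, 24, 48, 96]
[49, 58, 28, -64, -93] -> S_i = Random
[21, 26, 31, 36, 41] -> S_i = 21 + 5*i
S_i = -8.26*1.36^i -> [-8.26, -11.23, -15.28, -20.78, -28.26]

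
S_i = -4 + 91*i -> [-4, 87, 178, 269, 360]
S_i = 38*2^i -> [38, 76, 152, 304, 608]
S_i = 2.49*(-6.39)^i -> [2.49, -15.91, 101.67, -649.68, 4151.48]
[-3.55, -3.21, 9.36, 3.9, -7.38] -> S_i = Random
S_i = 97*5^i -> [97, 485, 2425, 12125, 60625]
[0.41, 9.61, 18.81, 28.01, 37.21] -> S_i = 0.41 + 9.20*i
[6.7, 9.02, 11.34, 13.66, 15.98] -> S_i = 6.70 + 2.32*i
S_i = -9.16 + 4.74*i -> [-9.16, -4.42, 0.32, 5.06, 9.8]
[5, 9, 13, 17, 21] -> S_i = 5 + 4*i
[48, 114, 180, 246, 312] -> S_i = 48 + 66*i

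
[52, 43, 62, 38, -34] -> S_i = Random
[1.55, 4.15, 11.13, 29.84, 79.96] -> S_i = 1.55*2.68^i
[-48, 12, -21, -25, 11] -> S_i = Random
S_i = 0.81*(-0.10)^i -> [0.81, -0.08, 0.01, -0.0, 0.0]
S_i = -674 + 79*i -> [-674, -595, -516, -437, -358]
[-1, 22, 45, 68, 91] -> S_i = -1 + 23*i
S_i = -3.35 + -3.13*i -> [-3.35, -6.48, -9.61, -12.74, -15.87]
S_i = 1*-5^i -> [1, -5, 25, -125, 625]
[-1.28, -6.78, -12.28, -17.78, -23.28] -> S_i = -1.28 + -5.50*i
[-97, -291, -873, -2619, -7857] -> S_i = -97*3^i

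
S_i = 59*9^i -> [59, 531, 4779, 43011, 387099]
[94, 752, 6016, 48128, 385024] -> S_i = 94*8^i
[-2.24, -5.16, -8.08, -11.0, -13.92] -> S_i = -2.24 + -2.92*i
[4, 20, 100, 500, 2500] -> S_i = 4*5^i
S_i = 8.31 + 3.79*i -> [8.31, 12.1, 15.89, 19.68, 23.47]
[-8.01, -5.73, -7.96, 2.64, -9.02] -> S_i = Random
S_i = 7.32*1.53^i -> [7.32, 11.2, 17.14, 26.22, 40.11]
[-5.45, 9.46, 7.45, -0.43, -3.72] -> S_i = Random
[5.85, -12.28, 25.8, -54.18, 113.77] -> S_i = 5.85*(-2.10)^i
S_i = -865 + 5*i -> [-865, -860, -855, -850, -845]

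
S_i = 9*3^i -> [9, 27, 81, 243, 729]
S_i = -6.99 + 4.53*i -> [-6.99, -2.46, 2.07, 6.6, 11.13]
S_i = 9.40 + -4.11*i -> [9.4, 5.29, 1.18, -2.93, -7.04]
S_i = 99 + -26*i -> [99, 73, 47, 21, -5]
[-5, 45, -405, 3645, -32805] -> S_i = -5*-9^i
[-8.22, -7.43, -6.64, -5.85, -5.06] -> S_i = -8.22 + 0.79*i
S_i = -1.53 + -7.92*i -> [-1.53, -9.45, -17.37, -25.29, -33.21]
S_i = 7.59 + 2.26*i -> [7.59, 9.85, 12.11, 14.37, 16.63]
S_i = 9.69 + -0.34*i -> [9.69, 9.35, 9.01, 8.67, 8.33]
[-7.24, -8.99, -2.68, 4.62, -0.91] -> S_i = Random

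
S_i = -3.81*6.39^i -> [-3.81, -24.35, -155.57, -994.09, -6352.26]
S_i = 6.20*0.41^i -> [6.2, 2.54, 1.04, 0.43, 0.18]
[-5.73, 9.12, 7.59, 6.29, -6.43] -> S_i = Random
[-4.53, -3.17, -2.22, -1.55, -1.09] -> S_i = -4.53*0.70^i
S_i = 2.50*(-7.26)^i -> [2.5, -18.15, 131.77, -956.64, 6945.23]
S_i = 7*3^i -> [7, 21, 63, 189, 567]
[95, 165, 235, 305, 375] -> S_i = 95 + 70*i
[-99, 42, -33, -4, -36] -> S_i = Random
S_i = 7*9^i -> [7, 63, 567, 5103, 45927]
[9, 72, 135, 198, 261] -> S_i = 9 + 63*i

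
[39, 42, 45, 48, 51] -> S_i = 39 + 3*i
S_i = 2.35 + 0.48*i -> [2.35, 2.83, 3.31, 3.79, 4.27]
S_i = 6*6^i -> [6, 36, 216, 1296, 7776]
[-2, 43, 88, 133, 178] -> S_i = -2 + 45*i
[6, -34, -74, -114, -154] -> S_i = 6 + -40*i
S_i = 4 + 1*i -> [4, 5, 6, 7, 8]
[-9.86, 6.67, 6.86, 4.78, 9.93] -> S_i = Random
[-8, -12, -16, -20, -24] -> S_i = -8 + -4*i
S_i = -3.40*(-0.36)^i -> [-3.4, 1.22, -0.44, 0.16, -0.06]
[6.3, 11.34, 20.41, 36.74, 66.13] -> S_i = 6.30*1.80^i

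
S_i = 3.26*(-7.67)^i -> [3.26, -25.0, 191.78, -1470.97, 11282.34]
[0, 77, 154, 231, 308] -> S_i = 0 + 77*i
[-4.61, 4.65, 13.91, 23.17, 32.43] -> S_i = -4.61 + 9.26*i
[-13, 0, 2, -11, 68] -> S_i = Random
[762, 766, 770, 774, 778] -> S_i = 762 + 4*i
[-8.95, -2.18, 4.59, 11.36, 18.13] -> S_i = -8.95 + 6.77*i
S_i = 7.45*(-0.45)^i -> [7.45, -3.35, 1.51, -0.68, 0.31]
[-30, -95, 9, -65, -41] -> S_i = Random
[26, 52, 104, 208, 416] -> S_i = 26*2^i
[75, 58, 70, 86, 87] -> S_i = Random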